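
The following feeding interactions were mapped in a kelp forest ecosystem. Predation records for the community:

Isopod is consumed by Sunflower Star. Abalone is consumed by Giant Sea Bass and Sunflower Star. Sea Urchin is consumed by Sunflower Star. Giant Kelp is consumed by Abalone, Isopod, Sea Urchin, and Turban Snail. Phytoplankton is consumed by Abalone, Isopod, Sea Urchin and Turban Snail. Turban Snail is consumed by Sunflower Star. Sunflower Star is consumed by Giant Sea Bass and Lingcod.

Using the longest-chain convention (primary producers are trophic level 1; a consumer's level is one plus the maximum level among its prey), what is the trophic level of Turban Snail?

Trophic level 2

Giant Kelp is a producer → level 1.
Turban Snail eats Giant Kelp (level 1); other prey at levels: Phytoplankton 1 → level 2.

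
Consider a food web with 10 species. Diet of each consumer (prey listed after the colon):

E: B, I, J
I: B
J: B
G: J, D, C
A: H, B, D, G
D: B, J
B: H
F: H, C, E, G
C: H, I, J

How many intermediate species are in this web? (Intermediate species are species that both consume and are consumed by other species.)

Intermediate species (has both prey and predators): B, I, J, D, C, E, G.
Count: 7.

7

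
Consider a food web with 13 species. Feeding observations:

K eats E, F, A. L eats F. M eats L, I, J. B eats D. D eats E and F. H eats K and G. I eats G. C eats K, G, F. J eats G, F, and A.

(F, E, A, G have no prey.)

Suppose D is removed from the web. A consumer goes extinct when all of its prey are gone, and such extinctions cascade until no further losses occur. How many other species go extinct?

1

Remove D.
Round 1: B (all prey gone) → extinct.
No further losses. Total secondary extinctions: 1.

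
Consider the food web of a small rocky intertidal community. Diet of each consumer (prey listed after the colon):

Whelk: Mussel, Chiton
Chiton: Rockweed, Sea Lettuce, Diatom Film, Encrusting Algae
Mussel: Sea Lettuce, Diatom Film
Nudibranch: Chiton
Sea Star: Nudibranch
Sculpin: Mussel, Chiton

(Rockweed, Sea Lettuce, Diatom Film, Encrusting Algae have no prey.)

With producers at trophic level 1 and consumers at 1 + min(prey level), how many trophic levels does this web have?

4

Producers (level 1): Rockweed, Sea Lettuce, Diatom Film, Encrusting Algae.
Following each consumer down to its lowest-level prey: Rockweed → Chiton → Nudibranch → Sea Star (levels 1 through 4).
All prey of Sea Star (Nudibranch 3) are at level 3 or above, so Sea Star is at level 1 + 3 = 4.
Every consumer has at least one prey at level 3 or below, so none exceeds level 4.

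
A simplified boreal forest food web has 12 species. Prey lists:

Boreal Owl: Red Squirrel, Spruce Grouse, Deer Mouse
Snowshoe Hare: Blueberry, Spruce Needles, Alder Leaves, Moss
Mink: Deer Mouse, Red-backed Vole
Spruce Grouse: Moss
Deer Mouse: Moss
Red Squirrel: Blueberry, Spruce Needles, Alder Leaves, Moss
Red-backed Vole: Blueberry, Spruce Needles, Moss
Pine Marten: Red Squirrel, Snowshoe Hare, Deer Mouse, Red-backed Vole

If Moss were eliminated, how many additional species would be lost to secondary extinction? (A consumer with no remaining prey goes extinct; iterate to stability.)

Remove Moss.
Round 1: Spruce Grouse (all prey gone), Deer Mouse (all prey gone) → extinct.
No further losses. Total secondary extinctions: 2.

2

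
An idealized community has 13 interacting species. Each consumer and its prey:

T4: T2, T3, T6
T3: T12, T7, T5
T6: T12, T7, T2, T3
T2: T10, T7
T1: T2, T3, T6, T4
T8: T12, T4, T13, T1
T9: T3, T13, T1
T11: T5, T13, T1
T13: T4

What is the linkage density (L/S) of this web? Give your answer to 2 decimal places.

L/S = 2.08

There are L = 27 links among S = 13 species.
L/S = 27/13 = 2.0769 ≈ 2.08.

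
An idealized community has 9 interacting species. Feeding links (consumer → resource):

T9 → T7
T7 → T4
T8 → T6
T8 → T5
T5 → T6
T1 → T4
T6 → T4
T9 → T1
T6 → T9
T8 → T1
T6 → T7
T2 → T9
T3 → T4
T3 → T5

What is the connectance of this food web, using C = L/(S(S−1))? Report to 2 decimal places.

C = 0.19

The web has S = 9 species and L = 14 feeding links.
C = L / (S(S−1)) = 14 / 72 = 0.1944 ≈ 0.19.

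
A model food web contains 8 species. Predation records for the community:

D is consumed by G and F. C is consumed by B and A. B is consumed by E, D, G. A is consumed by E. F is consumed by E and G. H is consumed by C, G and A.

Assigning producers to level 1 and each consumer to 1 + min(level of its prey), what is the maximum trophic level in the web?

5

Producers (level 1): H.
Following each consumer down to its lowest-level prey: H → C → B → D → F (levels 1 through 5).
All prey of F (D 4) are at level 4 or above, so F is at level 1 + 4 = 5.
Every consumer has at least one prey at level 4 or below, so none exceeds level 5.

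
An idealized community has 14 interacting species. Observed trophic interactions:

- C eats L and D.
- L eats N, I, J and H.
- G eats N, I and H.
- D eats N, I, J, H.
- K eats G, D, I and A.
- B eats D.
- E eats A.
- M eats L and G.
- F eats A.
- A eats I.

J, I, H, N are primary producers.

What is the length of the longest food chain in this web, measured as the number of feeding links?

One longest chain: J → L → C.
It has 3 species and 2 links.

2 links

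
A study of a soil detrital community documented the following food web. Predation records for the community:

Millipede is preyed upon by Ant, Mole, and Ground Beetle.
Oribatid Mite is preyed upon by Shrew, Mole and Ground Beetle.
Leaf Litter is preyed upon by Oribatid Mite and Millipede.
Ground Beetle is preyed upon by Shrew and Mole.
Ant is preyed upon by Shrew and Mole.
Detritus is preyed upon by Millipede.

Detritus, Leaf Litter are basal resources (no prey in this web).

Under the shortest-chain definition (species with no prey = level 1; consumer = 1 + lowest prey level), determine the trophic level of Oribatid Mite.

Leaf Litter has no prey (basal) → level 1.
Oribatid Mite eats Leaf Litter → level 2.

Trophic level 2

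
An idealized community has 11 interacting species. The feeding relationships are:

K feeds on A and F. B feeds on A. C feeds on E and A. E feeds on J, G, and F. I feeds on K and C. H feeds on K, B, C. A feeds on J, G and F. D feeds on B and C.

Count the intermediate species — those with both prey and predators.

Intermediate species (has both prey and predators): E, A, C, B, K.
Count: 5.

5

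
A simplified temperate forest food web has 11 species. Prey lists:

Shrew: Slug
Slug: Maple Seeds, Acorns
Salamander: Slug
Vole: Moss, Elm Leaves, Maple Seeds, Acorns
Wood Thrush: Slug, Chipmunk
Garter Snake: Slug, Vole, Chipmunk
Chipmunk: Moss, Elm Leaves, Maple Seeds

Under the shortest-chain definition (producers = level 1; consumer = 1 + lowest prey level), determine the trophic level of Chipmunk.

Trophic level 2

Moss is a producer → level 1.
Chipmunk eats Moss → level 2.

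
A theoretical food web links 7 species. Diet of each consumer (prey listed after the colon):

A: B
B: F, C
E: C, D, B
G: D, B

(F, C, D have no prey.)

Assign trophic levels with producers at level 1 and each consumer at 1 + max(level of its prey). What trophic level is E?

Trophic level 3

F is a producer → level 1.
B eats F (level 1); other prey at levels: C 1 → level 2.
E eats B (level 2); other prey at levels: C 1, D 1 → level 3.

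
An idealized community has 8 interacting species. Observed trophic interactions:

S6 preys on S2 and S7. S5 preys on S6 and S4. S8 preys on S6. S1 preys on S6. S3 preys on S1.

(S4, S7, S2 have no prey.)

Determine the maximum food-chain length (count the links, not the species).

One longest chain: S7 → S6 → S1 → S3.
It has 4 species and 3 links.

3 links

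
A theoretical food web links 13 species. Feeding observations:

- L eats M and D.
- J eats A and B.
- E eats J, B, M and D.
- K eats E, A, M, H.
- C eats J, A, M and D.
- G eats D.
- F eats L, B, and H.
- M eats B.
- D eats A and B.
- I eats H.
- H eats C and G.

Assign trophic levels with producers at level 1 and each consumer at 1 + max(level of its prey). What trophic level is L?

B is a producer → level 1.
M eats B → level 2.
L eats M (level 2); other prey at levels: D 2 → level 3.

Trophic level 3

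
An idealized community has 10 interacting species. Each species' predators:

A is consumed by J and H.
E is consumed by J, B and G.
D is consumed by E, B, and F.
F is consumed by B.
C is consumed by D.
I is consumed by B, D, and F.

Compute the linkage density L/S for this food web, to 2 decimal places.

L/S = 1.30

There are L = 13 links among S = 10 species.
L/S = 13/10 = 1.3000 ≈ 1.30.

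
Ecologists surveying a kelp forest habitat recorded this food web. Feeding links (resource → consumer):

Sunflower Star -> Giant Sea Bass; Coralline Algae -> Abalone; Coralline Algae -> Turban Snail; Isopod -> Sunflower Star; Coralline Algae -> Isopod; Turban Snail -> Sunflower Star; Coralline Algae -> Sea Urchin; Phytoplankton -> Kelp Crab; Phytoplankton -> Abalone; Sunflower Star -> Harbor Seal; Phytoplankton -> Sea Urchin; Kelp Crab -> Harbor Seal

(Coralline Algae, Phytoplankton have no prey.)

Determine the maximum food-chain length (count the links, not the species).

3 links

One longest chain: Coralline Algae → Isopod → Sunflower Star → Harbor Seal.
It has 4 species and 3 links.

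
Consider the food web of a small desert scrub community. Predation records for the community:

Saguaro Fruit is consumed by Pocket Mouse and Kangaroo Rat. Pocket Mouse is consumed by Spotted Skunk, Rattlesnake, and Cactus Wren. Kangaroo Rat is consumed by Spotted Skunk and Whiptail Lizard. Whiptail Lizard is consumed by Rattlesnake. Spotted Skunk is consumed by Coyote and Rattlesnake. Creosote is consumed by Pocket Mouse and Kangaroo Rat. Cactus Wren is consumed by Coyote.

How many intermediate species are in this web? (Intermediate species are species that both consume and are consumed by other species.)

5

Intermediate species (has both prey and predators): Pocket Mouse, Kangaroo Rat, Spotted Skunk, Cactus Wren, Whiptail Lizard.
Count: 5.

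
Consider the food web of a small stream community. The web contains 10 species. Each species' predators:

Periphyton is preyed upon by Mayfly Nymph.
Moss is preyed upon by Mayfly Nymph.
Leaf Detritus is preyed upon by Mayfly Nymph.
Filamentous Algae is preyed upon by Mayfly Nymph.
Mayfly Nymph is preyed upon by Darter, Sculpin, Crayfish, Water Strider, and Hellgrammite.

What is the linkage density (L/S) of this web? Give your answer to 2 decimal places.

There are L = 9 links among S = 10 species.
L/S = 9/10 = 0.9000 ≈ 0.90.

L/S = 0.90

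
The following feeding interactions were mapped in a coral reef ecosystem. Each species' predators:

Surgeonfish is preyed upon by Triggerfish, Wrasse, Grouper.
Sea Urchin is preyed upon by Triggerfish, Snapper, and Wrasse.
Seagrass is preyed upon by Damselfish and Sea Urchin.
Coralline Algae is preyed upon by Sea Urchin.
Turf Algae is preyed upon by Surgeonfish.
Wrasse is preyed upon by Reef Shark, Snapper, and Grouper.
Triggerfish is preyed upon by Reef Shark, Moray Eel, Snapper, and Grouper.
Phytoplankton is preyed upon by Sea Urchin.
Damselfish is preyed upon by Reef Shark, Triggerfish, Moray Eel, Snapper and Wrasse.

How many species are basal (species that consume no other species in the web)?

4

Basal species (no prey listed): Coralline Algae, Turf Algae, Phytoplankton, Seagrass.
Count: 4.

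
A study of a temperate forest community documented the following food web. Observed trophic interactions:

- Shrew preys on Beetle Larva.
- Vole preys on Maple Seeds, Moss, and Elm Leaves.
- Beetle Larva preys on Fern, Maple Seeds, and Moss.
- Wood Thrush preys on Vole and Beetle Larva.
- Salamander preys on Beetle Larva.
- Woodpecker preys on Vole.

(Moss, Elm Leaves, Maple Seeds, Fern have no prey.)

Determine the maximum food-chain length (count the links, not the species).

One longest chain: Moss → Beetle Larva → Salamander.
It has 3 species and 2 links.

2 links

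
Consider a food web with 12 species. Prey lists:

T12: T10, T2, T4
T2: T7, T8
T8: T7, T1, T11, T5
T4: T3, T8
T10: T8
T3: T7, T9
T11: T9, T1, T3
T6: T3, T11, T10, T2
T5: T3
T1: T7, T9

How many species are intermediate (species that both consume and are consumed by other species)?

Intermediate species (has both prey and predators): T1, T3, T11, T5, T8, T10, T2, T4.
Count: 8.

8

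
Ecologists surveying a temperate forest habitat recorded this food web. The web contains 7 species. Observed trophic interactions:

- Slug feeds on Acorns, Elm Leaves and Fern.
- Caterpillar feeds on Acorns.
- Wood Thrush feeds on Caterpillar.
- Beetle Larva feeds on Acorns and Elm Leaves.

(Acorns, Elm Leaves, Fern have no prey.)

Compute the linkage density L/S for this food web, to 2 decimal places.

There are L = 7 links among S = 7 species.
L/S = 7/7 = 1.0000 ≈ 1.00.

L/S = 1.00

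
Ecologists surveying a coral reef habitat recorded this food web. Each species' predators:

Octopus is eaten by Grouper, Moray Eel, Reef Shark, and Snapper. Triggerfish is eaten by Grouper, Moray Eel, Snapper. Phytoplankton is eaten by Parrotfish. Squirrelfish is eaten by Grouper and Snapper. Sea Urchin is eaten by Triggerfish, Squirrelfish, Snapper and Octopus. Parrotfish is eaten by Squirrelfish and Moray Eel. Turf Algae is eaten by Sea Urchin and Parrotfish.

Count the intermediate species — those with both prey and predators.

5

Intermediate species (has both prey and predators): Sea Urchin, Parrotfish, Triggerfish, Squirrelfish, Octopus.
Count: 5.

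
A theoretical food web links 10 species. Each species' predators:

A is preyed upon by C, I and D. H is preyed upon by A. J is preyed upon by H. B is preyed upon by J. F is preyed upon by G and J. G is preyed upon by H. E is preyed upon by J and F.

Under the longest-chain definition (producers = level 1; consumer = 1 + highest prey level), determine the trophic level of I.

E is a producer → level 1.
F eats E → level 2.
G eats F → level 3.
H eats G (level 3); other prey at levels: J 3 → level 4.
A eats H → level 5.
I eats A → level 6.

Trophic level 6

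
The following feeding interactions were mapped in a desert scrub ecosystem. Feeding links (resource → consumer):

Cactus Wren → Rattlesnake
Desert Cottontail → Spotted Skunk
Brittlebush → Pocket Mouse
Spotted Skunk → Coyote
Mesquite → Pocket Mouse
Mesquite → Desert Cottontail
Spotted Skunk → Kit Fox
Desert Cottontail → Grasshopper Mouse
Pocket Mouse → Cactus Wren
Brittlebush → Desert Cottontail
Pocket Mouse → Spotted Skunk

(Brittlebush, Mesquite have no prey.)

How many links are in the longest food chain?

3 links

One longest chain: Brittlebush → Desert Cottontail → Spotted Skunk → Coyote.
It has 4 species and 3 links.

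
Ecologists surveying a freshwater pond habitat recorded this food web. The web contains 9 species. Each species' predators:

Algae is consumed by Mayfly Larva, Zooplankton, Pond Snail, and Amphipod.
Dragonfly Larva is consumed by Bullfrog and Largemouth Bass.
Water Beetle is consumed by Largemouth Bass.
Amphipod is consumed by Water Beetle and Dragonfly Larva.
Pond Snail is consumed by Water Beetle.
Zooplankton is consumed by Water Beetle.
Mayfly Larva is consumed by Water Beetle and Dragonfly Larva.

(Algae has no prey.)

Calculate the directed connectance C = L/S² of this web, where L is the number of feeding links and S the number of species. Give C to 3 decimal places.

C = 0.160

The web has S = 9 species and L = 13 feeding links.
C = L / S² = 13 / 81 = 0.1605 ≈ 0.160.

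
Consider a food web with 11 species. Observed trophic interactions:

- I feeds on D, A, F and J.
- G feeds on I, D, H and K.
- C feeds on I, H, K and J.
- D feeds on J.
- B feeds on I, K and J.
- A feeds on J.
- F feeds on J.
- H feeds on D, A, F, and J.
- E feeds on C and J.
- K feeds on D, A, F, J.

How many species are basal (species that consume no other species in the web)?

1

Basal species (no prey listed): J.
Count: 1.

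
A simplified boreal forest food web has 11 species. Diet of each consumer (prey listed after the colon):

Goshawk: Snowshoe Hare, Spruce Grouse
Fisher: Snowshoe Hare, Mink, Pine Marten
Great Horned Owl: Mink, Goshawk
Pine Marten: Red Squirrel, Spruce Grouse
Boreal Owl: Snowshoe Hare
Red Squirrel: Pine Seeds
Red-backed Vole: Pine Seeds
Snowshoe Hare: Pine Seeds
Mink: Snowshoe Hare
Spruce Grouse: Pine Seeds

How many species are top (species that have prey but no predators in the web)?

Top species (has prey, but nothing eats it): Red-backed Vole, Boreal Owl, Great Horned Owl, Fisher.
Count: 4.

4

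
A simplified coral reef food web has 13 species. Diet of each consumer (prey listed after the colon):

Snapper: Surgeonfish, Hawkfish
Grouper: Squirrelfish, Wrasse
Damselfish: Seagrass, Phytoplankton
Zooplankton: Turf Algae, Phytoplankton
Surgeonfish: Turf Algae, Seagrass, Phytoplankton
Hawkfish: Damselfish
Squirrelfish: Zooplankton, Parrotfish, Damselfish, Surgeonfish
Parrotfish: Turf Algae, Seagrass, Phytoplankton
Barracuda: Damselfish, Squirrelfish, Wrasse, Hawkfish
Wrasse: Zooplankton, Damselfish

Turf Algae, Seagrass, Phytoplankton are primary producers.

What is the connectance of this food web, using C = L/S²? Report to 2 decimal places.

C = 0.15

The web has S = 13 species and L = 25 feeding links.
C = L / S² = 25 / 169 = 0.1479 ≈ 0.15.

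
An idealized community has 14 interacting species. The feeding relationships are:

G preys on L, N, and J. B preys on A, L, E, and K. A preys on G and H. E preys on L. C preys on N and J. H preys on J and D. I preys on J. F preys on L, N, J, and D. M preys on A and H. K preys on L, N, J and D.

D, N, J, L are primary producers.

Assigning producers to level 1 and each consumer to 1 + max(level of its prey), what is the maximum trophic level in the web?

4

Producers (level 1): D, N, J, L.
D → H → A → B gives B level 4.
No species has a prey at level 4, so no species reaches level 5.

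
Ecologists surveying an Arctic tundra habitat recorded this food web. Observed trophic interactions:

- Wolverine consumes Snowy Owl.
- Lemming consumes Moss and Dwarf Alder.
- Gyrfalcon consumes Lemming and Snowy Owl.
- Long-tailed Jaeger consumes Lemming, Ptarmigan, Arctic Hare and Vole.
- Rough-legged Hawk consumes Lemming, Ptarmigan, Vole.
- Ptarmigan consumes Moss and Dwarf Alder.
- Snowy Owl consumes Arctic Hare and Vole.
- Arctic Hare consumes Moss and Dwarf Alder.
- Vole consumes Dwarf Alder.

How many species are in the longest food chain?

4 species

One longest chain: Dwarf Alder → Vole → Snowy Owl → Wolverine.
It has 4 species and 3 links.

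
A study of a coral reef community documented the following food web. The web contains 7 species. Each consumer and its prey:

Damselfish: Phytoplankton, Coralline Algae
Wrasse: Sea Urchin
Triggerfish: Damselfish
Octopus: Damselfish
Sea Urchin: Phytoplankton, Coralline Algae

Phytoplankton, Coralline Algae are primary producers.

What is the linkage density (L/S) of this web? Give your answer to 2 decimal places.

There are L = 7 links among S = 7 species.
L/S = 7/7 = 1.0000 ≈ 1.00.

L/S = 1.00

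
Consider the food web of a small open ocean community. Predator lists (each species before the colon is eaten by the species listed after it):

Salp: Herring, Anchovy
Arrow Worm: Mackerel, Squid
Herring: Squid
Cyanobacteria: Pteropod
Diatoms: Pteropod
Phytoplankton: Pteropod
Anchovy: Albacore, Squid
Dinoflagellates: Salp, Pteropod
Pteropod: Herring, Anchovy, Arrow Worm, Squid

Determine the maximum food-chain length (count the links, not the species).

3 links

One longest chain: Dinoflagellates → Salp → Anchovy → Albacore.
It has 4 species and 3 links.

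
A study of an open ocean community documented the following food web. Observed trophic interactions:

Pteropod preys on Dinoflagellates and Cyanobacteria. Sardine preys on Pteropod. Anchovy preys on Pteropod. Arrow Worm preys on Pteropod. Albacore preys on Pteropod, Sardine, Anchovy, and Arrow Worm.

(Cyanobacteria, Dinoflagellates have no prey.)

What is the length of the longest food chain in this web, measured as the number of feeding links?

One longest chain: Cyanobacteria → Pteropod → Arrow Worm → Albacore.
It has 4 species and 3 links.

3 links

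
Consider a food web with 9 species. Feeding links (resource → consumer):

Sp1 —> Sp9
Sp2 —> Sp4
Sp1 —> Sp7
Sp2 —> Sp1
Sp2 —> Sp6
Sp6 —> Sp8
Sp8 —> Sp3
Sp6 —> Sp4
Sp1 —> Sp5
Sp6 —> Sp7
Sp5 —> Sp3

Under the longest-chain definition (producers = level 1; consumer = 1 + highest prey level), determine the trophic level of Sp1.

Sp2 is a producer → level 1.
Sp1 eats Sp2 → level 2.

Trophic level 2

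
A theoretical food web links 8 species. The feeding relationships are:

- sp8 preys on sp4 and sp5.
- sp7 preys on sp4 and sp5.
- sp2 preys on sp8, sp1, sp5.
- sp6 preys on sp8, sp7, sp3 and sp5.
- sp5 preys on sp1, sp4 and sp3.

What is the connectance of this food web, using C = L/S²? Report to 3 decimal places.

The web has S = 8 species and L = 14 feeding links.
C = L / S² = 14 / 64 = 0.2188 ≈ 0.219.

C = 0.219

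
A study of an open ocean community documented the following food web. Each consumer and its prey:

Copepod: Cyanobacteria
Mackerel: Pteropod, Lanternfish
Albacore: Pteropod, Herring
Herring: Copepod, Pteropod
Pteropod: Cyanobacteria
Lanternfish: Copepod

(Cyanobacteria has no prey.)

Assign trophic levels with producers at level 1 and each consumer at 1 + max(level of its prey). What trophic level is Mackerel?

Trophic level 4

Cyanobacteria is a producer → level 1.
Copepod eats Cyanobacteria → level 2.
Lanternfish eats Copepod → level 3.
Mackerel eats Lanternfish (level 3); other prey at levels: Pteropod 2 → level 4.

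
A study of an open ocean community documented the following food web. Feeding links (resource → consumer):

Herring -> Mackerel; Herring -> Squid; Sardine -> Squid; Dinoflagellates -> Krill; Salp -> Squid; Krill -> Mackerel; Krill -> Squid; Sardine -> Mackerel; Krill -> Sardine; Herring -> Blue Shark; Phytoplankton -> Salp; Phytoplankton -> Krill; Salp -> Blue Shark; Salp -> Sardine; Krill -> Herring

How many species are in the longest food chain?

One longest chain: Dinoflagellates → Krill → Herring → Blue Shark.
It has 4 species and 3 links.

4 species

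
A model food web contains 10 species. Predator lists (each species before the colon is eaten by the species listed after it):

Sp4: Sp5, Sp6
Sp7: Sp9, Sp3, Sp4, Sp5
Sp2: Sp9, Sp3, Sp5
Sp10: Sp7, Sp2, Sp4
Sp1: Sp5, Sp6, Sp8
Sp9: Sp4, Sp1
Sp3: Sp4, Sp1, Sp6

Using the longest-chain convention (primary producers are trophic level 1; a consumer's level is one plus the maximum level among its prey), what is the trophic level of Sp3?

Trophic level 3

Sp10 is a producer → level 1.
Sp7 eats Sp10 → level 2.
Sp3 eats Sp7 (level 2); other prey at levels: Sp2 2 → level 3.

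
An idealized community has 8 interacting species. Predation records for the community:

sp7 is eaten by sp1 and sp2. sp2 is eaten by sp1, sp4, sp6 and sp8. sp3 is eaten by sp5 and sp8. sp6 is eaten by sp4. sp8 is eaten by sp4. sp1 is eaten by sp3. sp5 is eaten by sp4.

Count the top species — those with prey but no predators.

Top species (has prey, but nothing eats it): sp4.
Count: 1.

1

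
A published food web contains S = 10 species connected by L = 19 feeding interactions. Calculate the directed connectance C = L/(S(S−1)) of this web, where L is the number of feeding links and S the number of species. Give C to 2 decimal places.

The web has S = 10 species and L = 19 feeding links.
C = L / (S(S−1)) = 19 / 90 = 0.2111 ≈ 0.21.

C = 0.21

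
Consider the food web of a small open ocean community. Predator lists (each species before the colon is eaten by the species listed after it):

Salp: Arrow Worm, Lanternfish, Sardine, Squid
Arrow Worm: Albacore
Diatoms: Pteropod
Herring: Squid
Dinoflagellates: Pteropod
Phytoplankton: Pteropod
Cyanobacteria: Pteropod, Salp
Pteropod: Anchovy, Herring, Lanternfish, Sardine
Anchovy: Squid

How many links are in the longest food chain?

3 links

One longest chain: Cyanobacteria → Pteropod → Herring → Squid.
It has 4 species and 3 links.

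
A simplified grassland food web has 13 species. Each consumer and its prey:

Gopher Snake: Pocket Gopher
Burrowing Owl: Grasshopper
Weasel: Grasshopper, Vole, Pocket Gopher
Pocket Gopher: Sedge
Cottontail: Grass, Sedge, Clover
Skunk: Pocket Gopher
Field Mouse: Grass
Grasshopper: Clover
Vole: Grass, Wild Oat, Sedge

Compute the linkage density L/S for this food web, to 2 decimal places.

There are L = 15 links among S = 13 species.
L/S = 15/13 = 1.1538 ≈ 1.15.

L/S = 1.15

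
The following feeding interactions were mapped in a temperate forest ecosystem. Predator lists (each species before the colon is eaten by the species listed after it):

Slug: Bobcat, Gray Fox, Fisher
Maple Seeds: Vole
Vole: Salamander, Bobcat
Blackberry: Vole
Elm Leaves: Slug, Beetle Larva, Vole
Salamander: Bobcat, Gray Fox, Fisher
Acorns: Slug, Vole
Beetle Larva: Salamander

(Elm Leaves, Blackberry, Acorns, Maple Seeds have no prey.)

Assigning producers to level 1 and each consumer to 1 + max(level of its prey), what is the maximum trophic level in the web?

4

Producers (level 1): Elm Leaves, Blackberry, Acorns, Maple Seeds.
Elm Leaves → Beetle Larva → Salamander → Bobcat gives Bobcat level 4.
No species has a prey at level 4, so no species reaches level 5.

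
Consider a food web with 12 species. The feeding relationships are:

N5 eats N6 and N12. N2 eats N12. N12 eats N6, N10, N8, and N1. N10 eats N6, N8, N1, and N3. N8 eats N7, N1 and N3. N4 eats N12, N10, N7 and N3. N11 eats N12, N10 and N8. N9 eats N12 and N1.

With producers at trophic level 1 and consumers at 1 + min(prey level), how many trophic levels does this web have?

Producers (level 1): N6, N7, N3, N1.
Following each consumer down to its lowest-level prey: N6 → N12 → N2 (levels 1 through 3).
All prey of N2 (N12 2) are at level 2 or above, so N2 is at level 1 + 2 = 3.
Every consumer has at least one prey at level 2 or below, so none exceeds level 3.

3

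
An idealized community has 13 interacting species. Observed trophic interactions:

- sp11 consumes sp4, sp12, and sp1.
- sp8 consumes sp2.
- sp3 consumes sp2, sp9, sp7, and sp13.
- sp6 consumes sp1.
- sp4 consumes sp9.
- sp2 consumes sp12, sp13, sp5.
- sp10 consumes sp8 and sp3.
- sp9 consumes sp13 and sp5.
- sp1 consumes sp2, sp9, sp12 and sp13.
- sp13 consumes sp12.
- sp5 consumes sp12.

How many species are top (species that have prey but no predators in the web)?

Top species (has prey, but nothing eats it): sp10, sp6, sp11.
Count: 3.

3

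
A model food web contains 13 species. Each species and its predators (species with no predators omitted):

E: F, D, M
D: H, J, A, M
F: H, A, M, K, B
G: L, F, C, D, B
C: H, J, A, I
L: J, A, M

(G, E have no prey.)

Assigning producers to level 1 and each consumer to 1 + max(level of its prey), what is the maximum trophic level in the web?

Producers (level 1): G, E.
G → L → M gives M level 3.
No species has a prey at level 3, so no species reaches level 4.

3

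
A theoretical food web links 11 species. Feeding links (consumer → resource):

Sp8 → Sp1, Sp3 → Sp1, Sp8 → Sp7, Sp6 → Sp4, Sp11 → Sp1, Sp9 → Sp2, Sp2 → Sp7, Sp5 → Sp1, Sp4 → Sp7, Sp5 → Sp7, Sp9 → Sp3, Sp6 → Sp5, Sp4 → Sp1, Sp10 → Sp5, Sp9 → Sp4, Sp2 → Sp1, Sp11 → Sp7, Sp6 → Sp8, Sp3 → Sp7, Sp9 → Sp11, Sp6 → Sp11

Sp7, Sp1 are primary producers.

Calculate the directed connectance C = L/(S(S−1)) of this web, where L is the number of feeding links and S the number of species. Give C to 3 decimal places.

C = 0.191

The web has S = 11 species and L = 21 feeding links.
C = L / (S(S−1)) = 21 / 110 = 0.1909 ≈ 0.191.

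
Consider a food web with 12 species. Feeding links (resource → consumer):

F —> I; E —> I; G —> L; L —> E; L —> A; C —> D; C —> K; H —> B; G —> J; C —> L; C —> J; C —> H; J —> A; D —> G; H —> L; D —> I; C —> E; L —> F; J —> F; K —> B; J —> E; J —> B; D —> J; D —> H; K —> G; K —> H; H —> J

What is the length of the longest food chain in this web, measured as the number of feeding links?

One longest chain: C → D → H → L → E → I.
It has 6 species and 5 links.

5 links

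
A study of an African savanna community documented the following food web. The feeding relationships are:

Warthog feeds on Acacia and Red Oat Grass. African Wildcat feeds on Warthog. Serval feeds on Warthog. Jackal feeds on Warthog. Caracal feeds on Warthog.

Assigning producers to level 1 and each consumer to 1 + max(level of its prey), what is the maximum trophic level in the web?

3

Producers (level 1): Acacia, Red Oat Grass.
Acacia → Warthog → Serval gives Serval level 3.
No species has a prey at level 3, so no species reaches level 4.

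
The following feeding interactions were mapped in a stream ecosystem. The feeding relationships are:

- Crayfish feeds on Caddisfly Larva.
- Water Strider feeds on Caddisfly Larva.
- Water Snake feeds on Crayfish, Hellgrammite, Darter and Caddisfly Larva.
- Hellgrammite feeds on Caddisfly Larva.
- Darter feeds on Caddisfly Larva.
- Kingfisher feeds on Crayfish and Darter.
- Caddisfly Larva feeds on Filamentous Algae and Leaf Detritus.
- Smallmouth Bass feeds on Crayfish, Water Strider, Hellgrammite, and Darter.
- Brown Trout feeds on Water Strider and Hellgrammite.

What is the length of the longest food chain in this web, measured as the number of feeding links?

One longest chain: Filamentous Algae → Caddisfly Larva → Hellgrammite → Brown Trout.
It has 4 species and 3 links.

3 links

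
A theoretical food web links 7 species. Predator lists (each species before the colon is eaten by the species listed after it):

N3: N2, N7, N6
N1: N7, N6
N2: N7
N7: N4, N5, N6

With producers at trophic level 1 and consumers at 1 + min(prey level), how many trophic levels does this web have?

Producers (level 1): N3, N1.
Following each consumer down to its lowest-level prey: N3 → N7 → N4 (levels 1 through 3).
All prey of N4 (N7 2) are at level 2 or above, so N4 is at level 1 + 2 = 3.
Every consumer has at least one prey at level 2 or below, so none exceeds level 3.

3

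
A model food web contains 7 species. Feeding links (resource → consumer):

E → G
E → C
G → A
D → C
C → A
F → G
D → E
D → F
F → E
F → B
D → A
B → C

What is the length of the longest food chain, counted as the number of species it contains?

5 species

One longest chain: D → F → B → C → A.
It has 5 species and 4 links.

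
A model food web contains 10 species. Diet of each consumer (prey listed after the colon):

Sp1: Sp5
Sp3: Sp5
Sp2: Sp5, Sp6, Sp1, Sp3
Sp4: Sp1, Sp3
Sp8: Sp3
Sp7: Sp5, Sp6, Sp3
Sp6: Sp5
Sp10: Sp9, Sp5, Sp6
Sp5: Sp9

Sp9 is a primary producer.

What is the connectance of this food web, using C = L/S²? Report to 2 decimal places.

C = 0.17

The web has S = 10 species and L = 17 feeding links.
C = L / S² = 17 / 100 = 0.1700 ≈ 0.17.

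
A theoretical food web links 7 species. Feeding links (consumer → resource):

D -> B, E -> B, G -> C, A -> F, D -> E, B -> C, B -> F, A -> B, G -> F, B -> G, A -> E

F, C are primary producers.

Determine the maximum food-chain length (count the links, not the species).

One longest chain: F → G → B → E → D.
It has 5 species and 4 links.

4 links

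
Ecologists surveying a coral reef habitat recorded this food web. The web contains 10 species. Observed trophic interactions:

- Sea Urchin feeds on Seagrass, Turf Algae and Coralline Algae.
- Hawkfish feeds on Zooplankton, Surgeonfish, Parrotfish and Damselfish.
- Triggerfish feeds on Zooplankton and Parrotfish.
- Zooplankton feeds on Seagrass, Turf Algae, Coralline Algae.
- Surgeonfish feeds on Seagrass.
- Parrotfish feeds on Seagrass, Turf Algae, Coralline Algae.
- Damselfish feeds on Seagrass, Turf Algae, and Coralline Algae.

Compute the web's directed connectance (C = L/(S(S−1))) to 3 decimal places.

C = 0.211

The web has S = 10 species and L = 19 feeding links.
C = L / (S(S−1)) = 19 / 90 = 0.2111 ≈ 0.211.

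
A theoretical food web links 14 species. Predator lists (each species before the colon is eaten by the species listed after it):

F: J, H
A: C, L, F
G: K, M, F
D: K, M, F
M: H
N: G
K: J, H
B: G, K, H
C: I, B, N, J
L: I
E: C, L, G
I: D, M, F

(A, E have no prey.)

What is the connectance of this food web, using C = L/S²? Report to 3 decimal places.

The web has S = 14 species and L = 29 feeding links.
C = L / S² = 29 / 196 = 0.1480 ≈ 0.148.

C = 0.148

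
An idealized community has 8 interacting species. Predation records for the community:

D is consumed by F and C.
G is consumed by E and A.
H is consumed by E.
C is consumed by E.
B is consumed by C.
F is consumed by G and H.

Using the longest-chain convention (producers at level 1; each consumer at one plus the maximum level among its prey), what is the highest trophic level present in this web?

4

Producers (level 1): D, B.
D → F → G → E gives E level 4.
No species has a prey at level 4, so no species reaches level 5.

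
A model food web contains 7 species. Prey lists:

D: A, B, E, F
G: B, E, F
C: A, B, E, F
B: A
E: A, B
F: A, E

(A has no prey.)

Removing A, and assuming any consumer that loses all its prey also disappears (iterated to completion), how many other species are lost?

Remove A.
Round 1: B (all prey gone) → extinct.
Round 2: E (all prey gone) → extinct.
Round 3: F (all prey gone) → extinct.
Round 4: G (all prey gone), D (all prey gone), C (all prey gone) → extinct.
No further losses. Total secondary extinctions: 6.

6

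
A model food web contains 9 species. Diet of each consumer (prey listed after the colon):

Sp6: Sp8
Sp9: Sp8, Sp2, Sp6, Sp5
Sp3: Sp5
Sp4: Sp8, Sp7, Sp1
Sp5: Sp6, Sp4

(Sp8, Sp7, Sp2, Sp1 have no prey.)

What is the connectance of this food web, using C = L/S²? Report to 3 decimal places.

C = 0.136

The web has S = 9 species and L = 11 feeding links.
C = L / S² = 11 / 81 = 0.1358 ≈ 0.136.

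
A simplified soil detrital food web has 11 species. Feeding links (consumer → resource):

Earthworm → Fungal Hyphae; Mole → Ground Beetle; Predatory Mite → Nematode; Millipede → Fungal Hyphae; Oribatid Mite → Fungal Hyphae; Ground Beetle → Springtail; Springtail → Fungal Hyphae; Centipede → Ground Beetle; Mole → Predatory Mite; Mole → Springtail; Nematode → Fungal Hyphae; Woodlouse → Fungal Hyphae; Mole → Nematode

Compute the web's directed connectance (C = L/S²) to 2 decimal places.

C = 0.11

The web has S = 11 species and L = 13 feeding links.
C = L / S² = 13 / 121 = 0.1074 ≈ 0.11.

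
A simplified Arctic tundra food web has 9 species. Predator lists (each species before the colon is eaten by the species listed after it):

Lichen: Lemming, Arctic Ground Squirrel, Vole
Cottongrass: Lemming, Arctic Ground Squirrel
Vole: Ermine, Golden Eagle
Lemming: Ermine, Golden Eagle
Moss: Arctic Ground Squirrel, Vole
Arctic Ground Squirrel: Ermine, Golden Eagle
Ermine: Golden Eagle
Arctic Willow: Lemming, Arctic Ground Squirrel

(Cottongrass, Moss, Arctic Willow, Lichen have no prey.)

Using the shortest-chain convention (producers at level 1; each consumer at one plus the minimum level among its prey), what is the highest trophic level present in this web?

Producers (level 1): Cottongrass, Moss, Arctic Willow, Lichen.
Following each consumer down to its lowest-level prey: Cottongrass → Lemming → Ermine (levels 1 through 3).
All prey of Ermine (Lemming 2, Arctic Ground Squirrel 2, Vole 2) are at level 2 or above, so Ermine is at level 1 + 2 = 3.
Every consumer has at least one prey at level 2 or below, so none exceeds level 3.

3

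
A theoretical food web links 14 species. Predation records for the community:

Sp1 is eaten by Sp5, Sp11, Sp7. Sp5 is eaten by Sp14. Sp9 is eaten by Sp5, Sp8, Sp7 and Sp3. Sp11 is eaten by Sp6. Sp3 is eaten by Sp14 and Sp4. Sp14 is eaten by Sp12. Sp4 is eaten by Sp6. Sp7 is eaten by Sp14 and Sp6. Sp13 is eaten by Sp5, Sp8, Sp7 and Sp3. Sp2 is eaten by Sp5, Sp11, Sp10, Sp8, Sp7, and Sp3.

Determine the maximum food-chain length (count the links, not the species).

3 links

One longest chain: Sp9 → Sp3 → Sp4 → Sp6.
It has 4 species and 3 links.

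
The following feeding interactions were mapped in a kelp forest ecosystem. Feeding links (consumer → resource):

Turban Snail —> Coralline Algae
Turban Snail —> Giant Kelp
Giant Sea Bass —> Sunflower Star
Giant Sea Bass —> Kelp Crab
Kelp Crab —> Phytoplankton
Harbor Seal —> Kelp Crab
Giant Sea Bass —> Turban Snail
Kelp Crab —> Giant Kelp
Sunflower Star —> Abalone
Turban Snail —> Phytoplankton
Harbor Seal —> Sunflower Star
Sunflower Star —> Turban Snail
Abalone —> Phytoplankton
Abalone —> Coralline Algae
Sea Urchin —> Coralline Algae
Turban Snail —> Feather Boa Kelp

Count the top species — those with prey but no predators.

3

Top species (has prey, but nothing eats it): Sea Urchin, Giant Sea Bass, Harbor Seal.
Count: 3.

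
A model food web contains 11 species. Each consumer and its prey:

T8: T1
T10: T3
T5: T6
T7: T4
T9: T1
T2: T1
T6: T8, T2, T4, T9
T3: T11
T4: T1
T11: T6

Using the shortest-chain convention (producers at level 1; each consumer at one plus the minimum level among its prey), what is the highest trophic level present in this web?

6

Producers (level 1): T1.
Following each consumer down to its lowest-level prey: T1 → T8 → T6 → T11 → T3 → T10 (levels 1 through 6).
All prey of T10 (T3 5) are at level 5 or above, so T10 is at level 1 + 5 = 6.
Every consumer has at least one prey at level 5 or below, so none exceeds level 6.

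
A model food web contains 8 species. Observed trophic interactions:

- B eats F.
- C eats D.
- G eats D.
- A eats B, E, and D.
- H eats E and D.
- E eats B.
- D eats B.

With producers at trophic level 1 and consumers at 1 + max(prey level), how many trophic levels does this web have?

Producers (level 1): F.
F → B → D → A gives A level 4.
No species has a prey at level 4, so no species reaches level 5.

4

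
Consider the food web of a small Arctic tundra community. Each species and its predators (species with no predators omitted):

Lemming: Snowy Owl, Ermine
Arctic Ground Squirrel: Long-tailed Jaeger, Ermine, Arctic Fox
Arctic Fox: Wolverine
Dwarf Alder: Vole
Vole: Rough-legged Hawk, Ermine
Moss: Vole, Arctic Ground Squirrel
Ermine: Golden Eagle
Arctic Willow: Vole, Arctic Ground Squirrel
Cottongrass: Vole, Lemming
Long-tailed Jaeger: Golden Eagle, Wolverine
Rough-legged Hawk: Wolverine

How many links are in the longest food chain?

3 links

One longest chain: Moss → Vole → Ermine → Golden Eagle.
It has 4 species and 3 links.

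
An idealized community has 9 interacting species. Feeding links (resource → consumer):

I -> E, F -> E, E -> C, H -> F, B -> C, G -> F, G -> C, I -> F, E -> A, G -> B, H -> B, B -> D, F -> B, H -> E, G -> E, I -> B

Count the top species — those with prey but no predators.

3

Top species (has prey, but nothing eats it): A, C, D.
Count: 3.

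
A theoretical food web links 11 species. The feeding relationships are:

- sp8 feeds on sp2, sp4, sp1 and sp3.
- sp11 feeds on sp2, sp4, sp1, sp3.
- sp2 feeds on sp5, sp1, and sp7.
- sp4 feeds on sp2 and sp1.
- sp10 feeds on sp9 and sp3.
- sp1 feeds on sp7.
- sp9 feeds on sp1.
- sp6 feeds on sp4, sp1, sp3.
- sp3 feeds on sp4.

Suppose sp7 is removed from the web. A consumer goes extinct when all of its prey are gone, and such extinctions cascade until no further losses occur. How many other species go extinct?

Remove sp7.
Round 1: sp1 (all prey gone) → extinct.
Round 2: sp9 (all prey gone) → extinct.
No further losses. Total secondary extinctions: 2.

2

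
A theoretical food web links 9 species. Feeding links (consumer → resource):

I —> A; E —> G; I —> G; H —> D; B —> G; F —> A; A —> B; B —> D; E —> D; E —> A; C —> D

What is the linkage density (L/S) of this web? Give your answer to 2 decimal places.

There are L = 11 links among S = 9 species.
L/S = 11/9 = 1.2222 ≈ 1.22.

L/S = 1.22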